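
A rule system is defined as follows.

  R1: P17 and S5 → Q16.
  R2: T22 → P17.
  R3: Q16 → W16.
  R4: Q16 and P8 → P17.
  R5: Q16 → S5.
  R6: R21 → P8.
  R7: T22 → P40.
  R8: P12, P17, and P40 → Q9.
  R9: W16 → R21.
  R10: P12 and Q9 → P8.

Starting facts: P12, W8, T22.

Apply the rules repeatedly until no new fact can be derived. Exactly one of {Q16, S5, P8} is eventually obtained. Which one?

From T22, R2 gives P17.
T22 holds, so P40 follows (R7).
From P12, P17, and P40, R8 gives Q9.
P12 and Q9 hold, so P8 follows (R10).
Q16 would need P17 and S5 (R1), but S5 is never established. S5 would need Q16 (R5), but Q16 is never established.

P8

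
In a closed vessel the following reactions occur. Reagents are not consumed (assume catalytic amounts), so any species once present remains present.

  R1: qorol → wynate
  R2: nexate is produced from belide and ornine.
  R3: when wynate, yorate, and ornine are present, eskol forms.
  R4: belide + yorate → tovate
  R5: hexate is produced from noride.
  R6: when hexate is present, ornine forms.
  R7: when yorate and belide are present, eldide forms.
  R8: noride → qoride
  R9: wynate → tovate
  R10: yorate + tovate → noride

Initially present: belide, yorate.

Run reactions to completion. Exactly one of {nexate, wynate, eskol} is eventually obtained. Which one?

belide and yorate present → tovate forms (R4).
yorate and tovate present → noride forms (R10).
noride present → hexate forms (R5).
hexate present → ornine forms (R6).
belide and ornine present → nexate forms (R2).
wynate would need qorol (R1), but qorol never forms. eskol would need wynate, yorate, and ornine (R3), but wynate never forms.

nexate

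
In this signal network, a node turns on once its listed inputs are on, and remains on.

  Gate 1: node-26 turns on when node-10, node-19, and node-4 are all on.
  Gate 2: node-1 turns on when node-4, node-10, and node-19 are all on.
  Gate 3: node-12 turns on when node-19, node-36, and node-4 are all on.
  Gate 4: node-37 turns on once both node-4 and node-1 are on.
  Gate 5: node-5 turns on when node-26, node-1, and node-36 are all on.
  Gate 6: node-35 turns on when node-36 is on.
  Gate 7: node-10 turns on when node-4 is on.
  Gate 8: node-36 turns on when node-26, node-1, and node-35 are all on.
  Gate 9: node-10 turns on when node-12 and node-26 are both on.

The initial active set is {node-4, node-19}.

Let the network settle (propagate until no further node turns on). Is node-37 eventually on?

node-4 is on, so node-10 turns on (Gate 7).
Gate 2: node-4, node-10, and node-19 on → node-1 on.
node-4 and node-1 are on, so node-37 turns on (Gate 4).

Yes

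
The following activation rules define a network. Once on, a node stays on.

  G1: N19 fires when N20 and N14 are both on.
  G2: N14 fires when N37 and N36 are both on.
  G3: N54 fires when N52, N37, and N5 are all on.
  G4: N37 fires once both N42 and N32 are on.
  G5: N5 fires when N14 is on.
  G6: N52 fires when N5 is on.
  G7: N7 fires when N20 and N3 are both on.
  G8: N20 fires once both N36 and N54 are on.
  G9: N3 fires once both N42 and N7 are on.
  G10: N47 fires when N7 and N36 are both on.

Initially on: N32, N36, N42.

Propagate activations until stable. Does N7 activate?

N7 would need N20 and N3 (G7), but N3 never turns on.

No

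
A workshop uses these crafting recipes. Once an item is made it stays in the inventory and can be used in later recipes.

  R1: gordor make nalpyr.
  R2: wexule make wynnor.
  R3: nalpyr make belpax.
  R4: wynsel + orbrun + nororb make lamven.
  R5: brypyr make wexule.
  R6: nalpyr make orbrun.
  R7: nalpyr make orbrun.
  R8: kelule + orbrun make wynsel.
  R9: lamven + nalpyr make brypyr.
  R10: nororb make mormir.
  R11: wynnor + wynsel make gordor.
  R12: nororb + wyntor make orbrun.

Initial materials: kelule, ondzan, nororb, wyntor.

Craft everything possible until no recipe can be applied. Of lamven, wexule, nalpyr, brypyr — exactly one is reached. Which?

nororb + wyntor → orbrun (R12).
Using R8, kelule and orbrun make wynsel.
wynsel + orbrun + nororb → lamven (R4).
nalpyr would need gordor (R1), but gordor is never obtained. brypyr would need lamven and nalpyr (R9), but nalpyr is never obtained. wexule would need brypyr (R5), but brypyr is never obtained.

lamven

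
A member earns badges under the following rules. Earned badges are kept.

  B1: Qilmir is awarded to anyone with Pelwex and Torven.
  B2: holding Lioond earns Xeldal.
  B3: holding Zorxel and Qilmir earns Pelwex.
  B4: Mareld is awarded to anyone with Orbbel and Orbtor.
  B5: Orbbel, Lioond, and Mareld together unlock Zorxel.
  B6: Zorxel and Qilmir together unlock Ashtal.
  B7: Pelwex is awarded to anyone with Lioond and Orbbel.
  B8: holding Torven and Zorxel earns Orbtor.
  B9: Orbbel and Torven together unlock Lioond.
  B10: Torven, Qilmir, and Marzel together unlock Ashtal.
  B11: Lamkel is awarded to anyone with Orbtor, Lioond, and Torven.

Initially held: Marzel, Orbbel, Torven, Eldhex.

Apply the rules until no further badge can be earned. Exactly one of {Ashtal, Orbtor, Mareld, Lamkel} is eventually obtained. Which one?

With Orbbel and Torven, Lioond is earned (B9).
With Lioond and Orbbel, Pelwex is earned (B7).
With Pelwex and Torven, Qilmir is earned (B1).
With Torven, Qilmir, and Marzel, Ashtal is earned (B10).
Mareld would need Orbbel and Orbtor (B4), but Orbtor is never earned. Lamkel would need Orbtor, Lioond, and Torven (B11), but Orbtor is never earned. Orbtor would need Torven and Zorxel (B8), but Zorxel is never earned.

Ashtal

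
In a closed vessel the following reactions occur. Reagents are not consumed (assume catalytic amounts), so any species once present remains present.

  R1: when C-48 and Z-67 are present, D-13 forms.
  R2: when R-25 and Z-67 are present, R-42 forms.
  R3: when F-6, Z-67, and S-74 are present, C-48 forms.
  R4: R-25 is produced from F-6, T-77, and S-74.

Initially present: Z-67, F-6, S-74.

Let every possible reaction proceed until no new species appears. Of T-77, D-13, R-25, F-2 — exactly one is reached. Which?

F-6, Z-67, and S-74 present → C-48 forms (R3).
C-48 and Z-67 present → D-13 forms (R1).
No rule produces T-77, and it is not given. No rule produces F-2, and it is not given. R-25 would need F-6, T-77, and S-74 (R4), but T-77 never forms.

D-13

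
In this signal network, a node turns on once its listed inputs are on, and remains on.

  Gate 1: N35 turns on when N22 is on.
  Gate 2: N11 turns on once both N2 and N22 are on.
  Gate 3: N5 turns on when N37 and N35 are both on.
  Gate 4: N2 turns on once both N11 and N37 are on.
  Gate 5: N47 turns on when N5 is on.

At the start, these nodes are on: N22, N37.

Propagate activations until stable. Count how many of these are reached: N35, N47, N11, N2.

N22 is on, so N35 turns on (Gate 1).
N37 and N35 are on, so N5 turns on (Gate 3).
Gate 5: N5 on → N47 on.
N35: reached.
N47: reached.
N11 would need N2 and N22 (Gate 2), but N2 never turns on.
N2 would need N11 and N37 (Gate 4), but N11 never turns on.
Reached: N35 and N47 — 2 of the 4.

2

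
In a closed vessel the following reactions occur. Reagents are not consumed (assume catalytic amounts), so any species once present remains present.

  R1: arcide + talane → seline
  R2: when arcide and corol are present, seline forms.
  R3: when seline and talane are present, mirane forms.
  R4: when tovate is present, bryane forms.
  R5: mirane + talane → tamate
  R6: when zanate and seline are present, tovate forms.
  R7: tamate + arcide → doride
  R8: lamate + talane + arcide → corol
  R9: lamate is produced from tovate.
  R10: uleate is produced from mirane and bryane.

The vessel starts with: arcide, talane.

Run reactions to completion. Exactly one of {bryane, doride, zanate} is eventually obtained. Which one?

arcide and talane present → seline forms (R1).
seline and talane present → mirane forms (R3).
mirane and talane present → tamate forms (R5).
tamate and arcide present → doride forms (R7).
bryane would need tovate (R4), but tovate never forms. No rule produces zanate, and it is not given.

doride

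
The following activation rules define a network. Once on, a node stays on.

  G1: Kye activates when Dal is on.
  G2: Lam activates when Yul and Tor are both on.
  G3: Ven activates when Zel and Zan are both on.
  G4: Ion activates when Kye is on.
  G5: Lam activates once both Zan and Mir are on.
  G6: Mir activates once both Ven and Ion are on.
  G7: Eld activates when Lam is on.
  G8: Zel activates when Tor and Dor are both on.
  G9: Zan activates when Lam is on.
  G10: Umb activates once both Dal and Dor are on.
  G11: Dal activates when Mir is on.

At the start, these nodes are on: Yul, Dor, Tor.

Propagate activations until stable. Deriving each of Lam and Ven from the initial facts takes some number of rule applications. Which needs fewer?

Lam: Yul and Tor are on, so Lam activates (G2). [1 rule application]
Ven: Yul and Tor are on, so Lam activates (G2). G8: Tor and Dor on → Zel on. Lam is on, so Zan activates (G9). Zel and Zan are on, so Ven activates (G3). [4 rule applications]
Lam needs fewer.

Lam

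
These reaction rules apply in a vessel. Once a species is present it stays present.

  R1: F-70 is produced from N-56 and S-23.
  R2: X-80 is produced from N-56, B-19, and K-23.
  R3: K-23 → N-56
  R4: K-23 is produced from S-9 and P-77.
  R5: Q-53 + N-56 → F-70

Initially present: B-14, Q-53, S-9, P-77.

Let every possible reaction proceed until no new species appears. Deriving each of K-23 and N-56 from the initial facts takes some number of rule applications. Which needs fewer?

K-23: S-9 and P-77 present → K-23 forms (R4). [1 rule application]
N-56: S-9 and P-77 present → K-23 forms (R4). K-23 present → N-56 forms (R3). [2 rule applications]
K-23 needs fewer.

K-23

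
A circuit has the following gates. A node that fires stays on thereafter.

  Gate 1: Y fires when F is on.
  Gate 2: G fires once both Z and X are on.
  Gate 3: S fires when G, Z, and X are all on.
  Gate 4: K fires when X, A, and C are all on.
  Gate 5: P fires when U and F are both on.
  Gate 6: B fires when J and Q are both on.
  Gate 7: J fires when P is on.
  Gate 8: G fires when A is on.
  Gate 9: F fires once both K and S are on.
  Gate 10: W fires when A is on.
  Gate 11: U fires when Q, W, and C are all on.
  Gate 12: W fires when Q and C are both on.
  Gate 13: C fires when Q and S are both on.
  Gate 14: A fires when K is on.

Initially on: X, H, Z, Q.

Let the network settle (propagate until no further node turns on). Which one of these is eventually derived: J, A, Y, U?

Gate 2: Z and X on → G on.
Gate 3: G, Z, and X on → S on.
Gate 13: Q and S on → C on.
Q and C are on, so W fires (Gate 12).
Q, W, and C are on, so U fires (Gate 11).
J would need P (Gate 7), but P never turns on. A would need K (Gate 14), but K never turns on. Y would need F (Gate 1), but F never turns on.

U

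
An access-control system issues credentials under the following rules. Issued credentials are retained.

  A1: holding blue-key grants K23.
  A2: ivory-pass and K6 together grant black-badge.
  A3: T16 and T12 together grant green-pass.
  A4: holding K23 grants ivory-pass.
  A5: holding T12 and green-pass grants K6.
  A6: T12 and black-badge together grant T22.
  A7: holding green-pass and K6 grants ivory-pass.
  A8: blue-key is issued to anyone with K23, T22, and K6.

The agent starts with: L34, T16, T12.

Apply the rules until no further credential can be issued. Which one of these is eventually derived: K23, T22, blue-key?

T22

Holding T16 and T12 grants green-pass (A3).
Holding T12 and green-pass grants K6 (A5).
Holding green-pass and K6 grants ivory-pass (A7).
Holding ivory-pass and K6 grants black-badge (A2).
Holding T12 and black-badge grants T22 (A6).
K23 would need blue-key (A1), but blue-key is never granted. blue-key would need K23, T22, and K6 (A8), but K23 is never granted.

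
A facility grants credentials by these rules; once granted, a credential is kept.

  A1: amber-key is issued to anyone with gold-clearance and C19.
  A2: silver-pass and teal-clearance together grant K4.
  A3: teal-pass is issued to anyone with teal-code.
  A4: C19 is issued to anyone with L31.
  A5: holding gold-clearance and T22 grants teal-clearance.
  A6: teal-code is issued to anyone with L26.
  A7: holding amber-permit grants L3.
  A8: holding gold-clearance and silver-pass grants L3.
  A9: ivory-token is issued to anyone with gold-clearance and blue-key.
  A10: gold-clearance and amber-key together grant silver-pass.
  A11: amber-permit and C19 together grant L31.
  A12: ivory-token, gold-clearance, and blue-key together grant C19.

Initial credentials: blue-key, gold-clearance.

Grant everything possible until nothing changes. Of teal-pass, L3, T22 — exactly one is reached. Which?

Holding gold-clearance and blue-key grants ivory-token (A9).
Holding ivory-token, gold-clearance, and blue-key grants C19 (A12).
Holding gold-clearance and C19 grants amber-key (A1).
Holding gold-clearance and amber-key grants silver-pass (A10).
Holding gold-clearance and silver-pass grants L3 (A8).
teal-pass would need teal-code (A3), but teal-code is never granted. No rule produces T22, and it is not given.

L3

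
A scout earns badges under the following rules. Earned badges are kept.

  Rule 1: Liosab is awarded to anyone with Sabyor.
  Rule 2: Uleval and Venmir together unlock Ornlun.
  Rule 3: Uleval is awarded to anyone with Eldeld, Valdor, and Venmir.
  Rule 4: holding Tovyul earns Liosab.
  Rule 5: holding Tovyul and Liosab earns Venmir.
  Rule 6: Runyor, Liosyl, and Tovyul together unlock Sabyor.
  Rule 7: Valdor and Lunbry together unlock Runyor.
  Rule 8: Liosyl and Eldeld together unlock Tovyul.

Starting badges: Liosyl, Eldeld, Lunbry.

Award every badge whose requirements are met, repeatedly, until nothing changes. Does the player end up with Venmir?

With Liosyl and Eldeld, Tovyul is earned (Rule 8).
With Tovyul, Liosab is earned (Rule 4).
With Tovyul and Liosab, Venmir is earned (Rule 5).

Yes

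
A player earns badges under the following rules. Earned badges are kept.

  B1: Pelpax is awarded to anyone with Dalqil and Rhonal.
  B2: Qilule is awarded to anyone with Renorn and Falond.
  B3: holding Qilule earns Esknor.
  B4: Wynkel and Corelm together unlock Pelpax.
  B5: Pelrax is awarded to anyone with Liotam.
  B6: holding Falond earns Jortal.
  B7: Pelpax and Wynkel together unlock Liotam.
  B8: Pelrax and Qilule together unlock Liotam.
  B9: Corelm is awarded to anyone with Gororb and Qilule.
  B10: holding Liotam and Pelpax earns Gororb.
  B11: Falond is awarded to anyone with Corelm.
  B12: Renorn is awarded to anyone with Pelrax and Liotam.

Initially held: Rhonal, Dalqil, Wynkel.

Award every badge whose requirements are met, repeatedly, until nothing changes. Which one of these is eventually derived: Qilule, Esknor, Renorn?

With Dalqil and Rhonal, Pelpax is earned (B1).
With Pelpax and Wynkel, Liotam is earned (B7).
With Liotam, Pelrax is earned (B5).
With Pelrax and Liotam, Renorn is earned (B12).
Esknor would need Qilule (B3), but Qilule is never earned. Qilule would need Renorn and Falond (B2), but Falond is never earned.

Renorn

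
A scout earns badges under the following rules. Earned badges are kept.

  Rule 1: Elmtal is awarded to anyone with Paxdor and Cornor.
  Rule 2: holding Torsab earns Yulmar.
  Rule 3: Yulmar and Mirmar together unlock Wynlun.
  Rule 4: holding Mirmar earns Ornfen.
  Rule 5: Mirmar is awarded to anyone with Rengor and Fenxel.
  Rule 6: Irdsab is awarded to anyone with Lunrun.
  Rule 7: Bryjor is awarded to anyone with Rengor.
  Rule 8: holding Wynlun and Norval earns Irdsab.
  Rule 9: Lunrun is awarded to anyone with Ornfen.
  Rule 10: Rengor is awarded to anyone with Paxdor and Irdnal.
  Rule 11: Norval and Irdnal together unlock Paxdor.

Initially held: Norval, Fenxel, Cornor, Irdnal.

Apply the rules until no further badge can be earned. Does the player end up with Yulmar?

No

Yulmar would need Torsab (Rule 2), but Torsab is never earned.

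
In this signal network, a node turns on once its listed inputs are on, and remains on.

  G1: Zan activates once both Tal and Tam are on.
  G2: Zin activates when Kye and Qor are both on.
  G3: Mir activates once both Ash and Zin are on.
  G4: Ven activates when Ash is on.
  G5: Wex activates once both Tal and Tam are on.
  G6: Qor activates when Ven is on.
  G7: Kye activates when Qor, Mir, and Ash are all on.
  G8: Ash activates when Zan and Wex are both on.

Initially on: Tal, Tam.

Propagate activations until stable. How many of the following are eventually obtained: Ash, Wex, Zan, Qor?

4

G5: Tal and Tam on → Wex on.
G1: Tal and Tam on → Zan on.
Zan and Wex are on, so Ash activates (G8).
Ash is on, so Ven activates (G4).
G6: Ven on → Qor on.
Ash: reached.
Wex: reached.
Zan: reached.
Qor: reached.
All 4 are reached.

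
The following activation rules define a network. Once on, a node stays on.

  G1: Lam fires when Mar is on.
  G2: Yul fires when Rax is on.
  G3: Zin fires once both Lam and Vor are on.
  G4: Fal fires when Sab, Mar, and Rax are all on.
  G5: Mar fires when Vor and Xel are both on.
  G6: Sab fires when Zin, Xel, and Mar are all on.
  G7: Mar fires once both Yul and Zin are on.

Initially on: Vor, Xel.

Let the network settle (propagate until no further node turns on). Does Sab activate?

Yes

Vor and Xel are on, so Mar fires (G5).
G1: Mar on → Lam on.
G3: Lam and Vor on → Zin on.
G6: Zin, Xel, and Mar on → Sab on.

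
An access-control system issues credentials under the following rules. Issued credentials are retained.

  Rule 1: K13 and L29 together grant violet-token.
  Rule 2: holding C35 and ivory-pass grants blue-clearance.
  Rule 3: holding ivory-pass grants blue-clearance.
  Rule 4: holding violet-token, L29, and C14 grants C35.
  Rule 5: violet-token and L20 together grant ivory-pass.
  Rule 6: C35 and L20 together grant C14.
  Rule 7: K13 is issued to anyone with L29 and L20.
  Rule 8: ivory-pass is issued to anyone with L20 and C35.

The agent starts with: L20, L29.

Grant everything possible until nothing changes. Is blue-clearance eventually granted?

Holding L29 and L20 grants K13 (Rule 7).
Holding K13 and L29 grants violet-token (Rule 1).
Holding violet-token and L20 grants ivory-pass (Rule 5).
Holding ivory-pass grants blue-clearance (Rule 3).

Yes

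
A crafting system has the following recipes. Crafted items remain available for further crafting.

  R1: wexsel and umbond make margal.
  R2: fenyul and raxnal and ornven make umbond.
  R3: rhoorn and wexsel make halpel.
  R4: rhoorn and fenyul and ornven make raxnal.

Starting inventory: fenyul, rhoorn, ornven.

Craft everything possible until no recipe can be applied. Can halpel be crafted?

halpel would need rhoorn and wexsel (R3), but wexsel is never obtained.

No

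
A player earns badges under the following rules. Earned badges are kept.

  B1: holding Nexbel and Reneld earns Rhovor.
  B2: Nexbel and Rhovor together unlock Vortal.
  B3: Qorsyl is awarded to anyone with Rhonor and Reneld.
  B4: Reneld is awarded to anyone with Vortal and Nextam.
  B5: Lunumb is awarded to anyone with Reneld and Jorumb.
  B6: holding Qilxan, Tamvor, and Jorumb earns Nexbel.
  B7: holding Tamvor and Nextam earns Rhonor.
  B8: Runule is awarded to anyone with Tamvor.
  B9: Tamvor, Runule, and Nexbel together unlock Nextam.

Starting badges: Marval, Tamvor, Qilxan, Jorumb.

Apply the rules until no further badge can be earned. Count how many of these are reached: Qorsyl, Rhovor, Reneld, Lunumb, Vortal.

Qorsyl would need Rhonor and Reneld (B3), but Reneld is never earned.
Rhovor would need Nexbel and Reneld (B1), but Reneld is never earned.
Reneld would need Vortal and Nextam (B4), but Vortal is never earned.
Lunumb would need Reneld and Jorumb (B5), but Reneld is never earned.
Vortal would need Nexbel and Rhovor (B2), but Rhovor is never earned.
None of the 5 are reached.

0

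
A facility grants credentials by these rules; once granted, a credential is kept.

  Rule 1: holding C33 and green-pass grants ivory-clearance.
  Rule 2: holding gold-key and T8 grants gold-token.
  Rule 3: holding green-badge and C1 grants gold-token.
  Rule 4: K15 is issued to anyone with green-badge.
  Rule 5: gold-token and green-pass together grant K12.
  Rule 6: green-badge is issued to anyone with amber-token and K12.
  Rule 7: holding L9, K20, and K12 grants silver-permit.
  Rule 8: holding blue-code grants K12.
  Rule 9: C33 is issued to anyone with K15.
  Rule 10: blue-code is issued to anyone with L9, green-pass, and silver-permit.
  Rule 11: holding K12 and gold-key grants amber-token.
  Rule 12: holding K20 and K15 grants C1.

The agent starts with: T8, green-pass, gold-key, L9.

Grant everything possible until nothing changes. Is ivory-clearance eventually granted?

Holding gold-key and T8 grants gold-token (Rule 2).
Holding gold-token and green-pass grants K12 (Rule 5).
Holding K12 and gold-key grants amber-token (Rule 11).
Holding amber-token and K12 grants green-badge (Rule 6).
Holding green-badge grants K15 (Rule 4).
Holding K15 grants C33 (Rule 9).
Holding C33 and green-pass grants ivory-clearance (Rule 1).

Yes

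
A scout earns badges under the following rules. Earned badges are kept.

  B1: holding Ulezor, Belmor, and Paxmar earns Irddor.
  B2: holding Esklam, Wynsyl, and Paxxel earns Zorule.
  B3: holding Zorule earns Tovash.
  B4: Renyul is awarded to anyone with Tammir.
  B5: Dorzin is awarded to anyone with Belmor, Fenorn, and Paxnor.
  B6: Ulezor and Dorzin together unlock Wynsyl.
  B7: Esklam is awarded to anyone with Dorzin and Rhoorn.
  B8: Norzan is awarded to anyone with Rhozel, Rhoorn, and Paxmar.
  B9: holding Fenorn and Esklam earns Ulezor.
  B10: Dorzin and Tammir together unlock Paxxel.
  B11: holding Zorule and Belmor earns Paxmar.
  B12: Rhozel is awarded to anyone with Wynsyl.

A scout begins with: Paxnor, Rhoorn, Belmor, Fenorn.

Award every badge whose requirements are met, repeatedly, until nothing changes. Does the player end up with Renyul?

Renyul would need Tammir (B4), but Tammir is never earned.

No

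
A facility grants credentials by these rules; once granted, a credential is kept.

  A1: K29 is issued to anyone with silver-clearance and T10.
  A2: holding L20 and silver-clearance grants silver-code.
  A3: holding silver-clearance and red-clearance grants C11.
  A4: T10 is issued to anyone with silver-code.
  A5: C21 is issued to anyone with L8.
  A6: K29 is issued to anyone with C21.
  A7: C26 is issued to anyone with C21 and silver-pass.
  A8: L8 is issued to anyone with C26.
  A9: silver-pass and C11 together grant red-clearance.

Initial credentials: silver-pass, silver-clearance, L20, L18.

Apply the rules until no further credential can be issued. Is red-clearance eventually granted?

red-clearance would need silver-pass and C11 (A9), but C11 is never granted.

No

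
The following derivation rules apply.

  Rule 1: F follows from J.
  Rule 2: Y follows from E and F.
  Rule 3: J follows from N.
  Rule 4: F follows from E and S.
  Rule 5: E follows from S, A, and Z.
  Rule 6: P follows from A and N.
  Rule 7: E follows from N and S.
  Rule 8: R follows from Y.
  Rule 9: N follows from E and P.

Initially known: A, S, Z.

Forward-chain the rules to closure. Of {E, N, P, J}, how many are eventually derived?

From S, A, and Z, Rule 5 gives E.
E: reached.
N would need E and P (Rule 9), but P is never established.
P would need A and N (Rule 6), but N is never established.
J would need N (Rule 3), but N is never established.
Reached: E — 1 of the 4.

1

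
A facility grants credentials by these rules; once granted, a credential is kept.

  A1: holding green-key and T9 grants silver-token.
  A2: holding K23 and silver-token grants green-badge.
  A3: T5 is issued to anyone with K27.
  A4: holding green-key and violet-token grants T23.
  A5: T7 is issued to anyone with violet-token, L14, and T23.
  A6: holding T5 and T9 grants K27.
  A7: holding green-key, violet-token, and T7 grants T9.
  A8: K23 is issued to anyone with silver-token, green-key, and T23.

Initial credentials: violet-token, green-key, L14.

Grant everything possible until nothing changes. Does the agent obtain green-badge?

Yes

Holding green-key and violet-token grants T23 (A4).
Holding violet-token, L14, and T23 grants T7 (A5).
Holding green-key, violet-token, and T7 grants T9 (A7).
Holding green-key and T9 grants silver-token (A1).
Holding silver-token, green-key, and T23 grants K23 (A8).
Holding K23 and silver-token grants green-badge (A2).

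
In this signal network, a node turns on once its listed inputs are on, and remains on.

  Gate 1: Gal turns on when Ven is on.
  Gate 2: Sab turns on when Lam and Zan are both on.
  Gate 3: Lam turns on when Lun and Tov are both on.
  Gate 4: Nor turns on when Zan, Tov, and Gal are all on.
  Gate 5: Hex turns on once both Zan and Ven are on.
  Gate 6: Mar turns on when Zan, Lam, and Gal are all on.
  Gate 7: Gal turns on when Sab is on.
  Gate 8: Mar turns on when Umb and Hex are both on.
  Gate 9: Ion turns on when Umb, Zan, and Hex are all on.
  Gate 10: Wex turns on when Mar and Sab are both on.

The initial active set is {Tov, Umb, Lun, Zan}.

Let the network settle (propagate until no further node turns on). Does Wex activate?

Lun and Tov are on, so Lam turns on (Gate 3).
Gate 2: Lam and Zan on → Sab on.
Sab is on, so Gal turns on (Gate 7).
Zan, Lam, and Gal are on, so Mar turns on (Gate 6).
Mar and Sab are on, so Wex turns on (Gate 10).

Yes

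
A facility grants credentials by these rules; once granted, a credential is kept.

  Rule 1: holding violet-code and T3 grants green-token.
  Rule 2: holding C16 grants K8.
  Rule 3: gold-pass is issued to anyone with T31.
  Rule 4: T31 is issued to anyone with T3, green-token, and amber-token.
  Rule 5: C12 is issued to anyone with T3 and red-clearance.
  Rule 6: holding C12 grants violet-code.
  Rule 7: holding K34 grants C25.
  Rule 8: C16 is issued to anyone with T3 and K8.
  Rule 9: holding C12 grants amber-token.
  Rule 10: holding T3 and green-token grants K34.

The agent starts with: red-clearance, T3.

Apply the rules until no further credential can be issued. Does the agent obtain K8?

K8 would need C16 (Rule 2), but C16 is never granted.

No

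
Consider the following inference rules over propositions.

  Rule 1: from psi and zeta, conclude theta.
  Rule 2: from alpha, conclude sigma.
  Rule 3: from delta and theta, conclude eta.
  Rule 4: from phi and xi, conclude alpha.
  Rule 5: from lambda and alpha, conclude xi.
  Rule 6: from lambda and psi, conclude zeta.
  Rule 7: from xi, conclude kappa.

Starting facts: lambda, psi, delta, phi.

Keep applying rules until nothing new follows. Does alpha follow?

alpha would need phi and xi (Rule 4), but xi is never established.

No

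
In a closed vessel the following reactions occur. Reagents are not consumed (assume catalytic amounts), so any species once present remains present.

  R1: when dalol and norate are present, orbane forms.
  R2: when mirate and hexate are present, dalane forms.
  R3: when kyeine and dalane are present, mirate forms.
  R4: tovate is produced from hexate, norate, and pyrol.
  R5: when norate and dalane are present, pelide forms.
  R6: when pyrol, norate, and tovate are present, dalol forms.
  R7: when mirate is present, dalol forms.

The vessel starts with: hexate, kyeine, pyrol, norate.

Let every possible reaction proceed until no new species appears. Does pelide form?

No

pelide would need norate and dalane (R5), but dalane never forms.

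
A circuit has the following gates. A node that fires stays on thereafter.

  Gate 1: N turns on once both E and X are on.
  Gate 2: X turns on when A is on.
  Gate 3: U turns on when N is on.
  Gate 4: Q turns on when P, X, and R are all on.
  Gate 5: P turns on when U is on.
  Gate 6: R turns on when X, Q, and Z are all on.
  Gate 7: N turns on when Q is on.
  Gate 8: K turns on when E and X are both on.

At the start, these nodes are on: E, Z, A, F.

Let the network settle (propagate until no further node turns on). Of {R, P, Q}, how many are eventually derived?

1

Gate 2: A on → X on.
Gate 1: E and X on → N on.
N is on, so U turns on (Gate 3).
Gate 5: U on → P on.
R would need X, Q, and Z (Gate 6), but Q never turns on.
P: reached.
Q would need P, X, and R (Gate 4), but R never turns on.
Reached: P — 1 of the 3.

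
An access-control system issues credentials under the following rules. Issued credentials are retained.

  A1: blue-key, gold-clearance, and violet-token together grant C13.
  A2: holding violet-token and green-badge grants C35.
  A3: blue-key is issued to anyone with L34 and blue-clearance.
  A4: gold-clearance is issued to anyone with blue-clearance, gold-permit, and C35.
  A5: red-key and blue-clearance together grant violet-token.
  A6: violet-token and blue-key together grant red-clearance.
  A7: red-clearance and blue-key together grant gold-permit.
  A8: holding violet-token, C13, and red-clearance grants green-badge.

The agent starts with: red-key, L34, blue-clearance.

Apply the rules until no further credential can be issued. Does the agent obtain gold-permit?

Yes

Holding red-key and blue-clearance grants violet-token (A5).
Holding L34 and blue-clearance grants blue-key (A3).
Holding violet-token and blue-key grants red-clearance (A6).
Holding red-clearance and blue-key grants gold-permit (A7).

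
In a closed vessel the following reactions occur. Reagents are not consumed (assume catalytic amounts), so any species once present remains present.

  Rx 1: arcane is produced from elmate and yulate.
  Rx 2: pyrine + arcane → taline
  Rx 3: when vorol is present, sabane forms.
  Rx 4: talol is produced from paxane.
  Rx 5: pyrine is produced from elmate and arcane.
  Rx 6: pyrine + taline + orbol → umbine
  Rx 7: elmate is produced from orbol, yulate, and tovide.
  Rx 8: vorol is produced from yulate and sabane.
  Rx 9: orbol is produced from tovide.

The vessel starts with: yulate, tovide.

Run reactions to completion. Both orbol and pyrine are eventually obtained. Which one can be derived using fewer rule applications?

orbol

orbol: tovide present → orbol forms (Rx 9). [1 rule application]
pyrine: tovide present → orbol forms (Rx 9). orbol, yulate, and tovide present → elmate forms (Rx 7). elmate and yulate present → arcane forms (Rx 1). elmate and arcane present → pyrine forms (Rx 5). [4 rule applications]
orbol needs fewer.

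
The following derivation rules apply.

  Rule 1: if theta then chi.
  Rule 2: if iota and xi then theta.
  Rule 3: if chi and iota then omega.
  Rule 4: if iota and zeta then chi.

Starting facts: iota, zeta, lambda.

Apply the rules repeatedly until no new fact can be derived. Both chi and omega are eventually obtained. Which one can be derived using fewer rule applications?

chi: From iota and zeta, Rule 4 gives chi. [1 rule application]
omega: iota and zeta hold, so chi follows (Rule 4). chi and iota hold, so omega follows (Rule 3). [2 rule applications]
chi needs fewer.

chi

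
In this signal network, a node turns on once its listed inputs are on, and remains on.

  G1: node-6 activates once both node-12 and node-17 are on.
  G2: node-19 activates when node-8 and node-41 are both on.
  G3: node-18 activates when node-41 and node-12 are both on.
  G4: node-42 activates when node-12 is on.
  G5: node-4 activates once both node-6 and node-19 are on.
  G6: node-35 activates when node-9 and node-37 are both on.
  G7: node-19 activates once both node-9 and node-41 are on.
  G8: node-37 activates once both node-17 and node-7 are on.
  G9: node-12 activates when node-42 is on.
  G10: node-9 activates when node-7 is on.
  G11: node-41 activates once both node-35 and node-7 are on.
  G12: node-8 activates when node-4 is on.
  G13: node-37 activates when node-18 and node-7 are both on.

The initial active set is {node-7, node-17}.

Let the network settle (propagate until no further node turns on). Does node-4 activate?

node-4 would need node-6 and node-19 (G5), but node-6 never turns on.

No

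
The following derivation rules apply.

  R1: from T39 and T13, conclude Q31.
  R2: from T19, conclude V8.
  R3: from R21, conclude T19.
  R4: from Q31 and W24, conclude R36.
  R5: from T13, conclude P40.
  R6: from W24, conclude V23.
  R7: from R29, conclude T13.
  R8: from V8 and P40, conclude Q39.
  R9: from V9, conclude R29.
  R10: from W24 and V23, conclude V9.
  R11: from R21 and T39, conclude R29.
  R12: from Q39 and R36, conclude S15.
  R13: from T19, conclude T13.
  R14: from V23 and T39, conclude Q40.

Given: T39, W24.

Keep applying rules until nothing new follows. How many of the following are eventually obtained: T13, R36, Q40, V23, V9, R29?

From W24, R6 gives V23.
V23 and T39 hold, so Q40 follows (R14).
From W24 and V23, R10 gives V9.
From V9, R9 gives R29.
From R29, R7 gives T13.
From T39 and T13, R1 gives Q31.
Q31 and W24 hold, so R36 follows (R4).
T13: reached.
R36: reached.
Q40: reached.
V23: reached.
V9: reached.
R29: reached.
All 6 are reached.

6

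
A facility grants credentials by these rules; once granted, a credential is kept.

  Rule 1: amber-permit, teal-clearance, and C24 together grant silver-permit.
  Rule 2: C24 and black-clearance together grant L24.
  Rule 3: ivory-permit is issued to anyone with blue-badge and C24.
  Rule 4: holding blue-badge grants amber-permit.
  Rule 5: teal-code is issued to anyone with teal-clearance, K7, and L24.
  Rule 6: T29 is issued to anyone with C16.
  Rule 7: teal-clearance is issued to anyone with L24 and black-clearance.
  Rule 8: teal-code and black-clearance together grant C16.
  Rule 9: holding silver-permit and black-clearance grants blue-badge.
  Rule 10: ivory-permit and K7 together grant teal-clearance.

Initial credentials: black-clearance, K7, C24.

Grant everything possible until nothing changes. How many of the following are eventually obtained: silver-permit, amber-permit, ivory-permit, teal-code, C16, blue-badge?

Holding C24 and black-clearance grants L24 (Rule 2).
Holding L24 and black-clearance grants teal-clearance (Rule 7).
Holding teal-clearance, K7, and L24 grants teal-code (Rule 5).
Holding teal-code and black-clearance grants C16 (Rule 8).
silver-permit would need amber-permit, teal-clearance, and C24 (Rule 1), but amber-permit is never granted.
amber-permit would need blue-badge (Rule 4), but blue-badge is never granted.
ivory-permit would need blue-badge and C24 (Rule 3), but blue-badge is never granted.
teal-code: reached.
C16: reached.
blue-badge would need silver-permit and black-clearance (Rule 9), but silver-permit is never granted.
Reached: teal-code and C16 — 2 of the 6.

2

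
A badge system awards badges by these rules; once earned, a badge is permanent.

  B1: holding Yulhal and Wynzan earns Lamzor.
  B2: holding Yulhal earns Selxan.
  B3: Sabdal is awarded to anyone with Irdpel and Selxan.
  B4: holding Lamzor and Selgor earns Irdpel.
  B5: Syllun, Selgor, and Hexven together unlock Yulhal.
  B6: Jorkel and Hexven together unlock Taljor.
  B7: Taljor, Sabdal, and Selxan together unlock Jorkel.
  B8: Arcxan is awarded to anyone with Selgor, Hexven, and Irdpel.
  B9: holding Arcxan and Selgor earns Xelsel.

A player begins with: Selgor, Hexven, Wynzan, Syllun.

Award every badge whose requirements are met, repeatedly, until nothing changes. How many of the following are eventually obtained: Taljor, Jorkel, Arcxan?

1

With Syllun, Selgor, and Hexven, Yulhal is earned (B5).
With Yulhal and Wynzan, Lamzor is earned (B1).
With Lamzor and Selgor, Irdpel is earned (B4).
With Selgor, Hexven, and Irdpel, Arcxan is earned (B8).
Taljor would need Jorkel and Hexven (B6), but Jorkel is never earned.
Jorkel would need Taljor, Sabdal, and Selxan (B7), but Taljor is never earned.
Arcxan: reached.
Reached: Arcxan — 1 of the 3.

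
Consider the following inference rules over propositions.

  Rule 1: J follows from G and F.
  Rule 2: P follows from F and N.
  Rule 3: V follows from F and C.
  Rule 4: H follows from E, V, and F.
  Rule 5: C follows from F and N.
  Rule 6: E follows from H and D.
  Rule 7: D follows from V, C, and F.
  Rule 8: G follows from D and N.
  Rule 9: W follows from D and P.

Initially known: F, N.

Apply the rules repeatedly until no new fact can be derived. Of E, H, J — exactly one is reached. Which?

F and N hold, so C follows (Rule 5).
F and C hold, so V follows (Rule 3).
From V, C, and F, Rule 7 gives D.
D and N hold, so G follows (Rule 8).
From G and F, Rule 1 gives J.
H would need E, V, and F (Rule 4), but E is never established. E would need H and D (Rule 6), but H is never established.

J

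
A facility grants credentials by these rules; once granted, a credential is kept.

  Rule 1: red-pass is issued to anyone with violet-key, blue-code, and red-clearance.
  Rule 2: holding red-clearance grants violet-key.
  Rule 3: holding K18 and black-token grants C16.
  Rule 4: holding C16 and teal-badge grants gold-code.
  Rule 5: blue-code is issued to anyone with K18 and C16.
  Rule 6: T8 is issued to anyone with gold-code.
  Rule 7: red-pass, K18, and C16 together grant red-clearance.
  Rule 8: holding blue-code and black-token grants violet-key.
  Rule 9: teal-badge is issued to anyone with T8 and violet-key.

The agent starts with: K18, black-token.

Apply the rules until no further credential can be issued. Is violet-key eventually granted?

Yes

Holding K18 and black-token grants C16 (Rule 3).
Holding K18 and C16 grants blue-code (Rule 5).
Holding blue-code and black-token grants violet-key (Rule 8).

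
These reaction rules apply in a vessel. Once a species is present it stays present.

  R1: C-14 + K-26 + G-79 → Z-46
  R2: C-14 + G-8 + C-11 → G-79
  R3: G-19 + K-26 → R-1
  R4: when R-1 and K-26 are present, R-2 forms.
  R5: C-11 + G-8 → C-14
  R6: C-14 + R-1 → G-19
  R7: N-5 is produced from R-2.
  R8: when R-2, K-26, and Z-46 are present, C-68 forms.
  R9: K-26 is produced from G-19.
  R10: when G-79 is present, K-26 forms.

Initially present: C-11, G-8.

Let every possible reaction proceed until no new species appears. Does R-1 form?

No

R-1 would need G-19 and K-26 (R3), but G-19 never forms.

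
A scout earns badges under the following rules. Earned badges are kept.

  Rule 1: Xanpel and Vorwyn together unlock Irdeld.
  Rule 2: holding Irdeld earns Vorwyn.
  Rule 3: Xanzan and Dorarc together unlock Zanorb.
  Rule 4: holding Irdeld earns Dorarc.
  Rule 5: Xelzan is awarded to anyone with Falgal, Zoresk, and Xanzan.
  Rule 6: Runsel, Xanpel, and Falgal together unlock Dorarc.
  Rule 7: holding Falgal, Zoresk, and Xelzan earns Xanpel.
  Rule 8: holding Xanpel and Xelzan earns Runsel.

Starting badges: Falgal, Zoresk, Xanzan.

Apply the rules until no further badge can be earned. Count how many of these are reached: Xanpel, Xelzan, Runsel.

With Falgal, Zoresk, and Xanzan, Xelzan is earned (Rule 5).
With Falgal, Zoresk, and Xelzan, Xanpel is earned (Rule 7).
With Xanpel and Xelzan, Runsel is earned (Rule 8).
Xanpel: reached.
Xelzan: reached.
Runsel: reached.
All 3 are reached.

3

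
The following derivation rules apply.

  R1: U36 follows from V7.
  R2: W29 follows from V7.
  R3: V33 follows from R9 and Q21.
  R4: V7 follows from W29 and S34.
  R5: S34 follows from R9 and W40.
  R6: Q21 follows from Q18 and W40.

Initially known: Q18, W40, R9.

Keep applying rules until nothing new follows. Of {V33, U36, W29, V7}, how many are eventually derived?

1

From Q18 and W40, R6 gives Q21.
From R9 and Q21, R3 gives V33.
V33: reached.
U36 would need V7 (R1), but V7 is never established.
W29 would need V7 (R2), but V7 is never established.
V7 would need W29 and S34 (R4), but W29 is never established.
Reached: V33 — 1 of the 4.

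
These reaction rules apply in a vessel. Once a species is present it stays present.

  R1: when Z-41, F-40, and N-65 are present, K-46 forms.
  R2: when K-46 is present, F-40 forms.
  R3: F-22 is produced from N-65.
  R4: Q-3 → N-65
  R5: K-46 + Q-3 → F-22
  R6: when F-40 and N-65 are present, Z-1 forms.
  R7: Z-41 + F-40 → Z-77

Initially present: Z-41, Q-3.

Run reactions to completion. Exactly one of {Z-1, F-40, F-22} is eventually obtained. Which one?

Q-3 present → N-65 forms (R4).
N-65 present → F-22 forms (R3).
F-40 would need K-46 (R2), but K-46 never forms. Z-1 would need F-40 and N-65 (R6), but F-40 never forms.

F-22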